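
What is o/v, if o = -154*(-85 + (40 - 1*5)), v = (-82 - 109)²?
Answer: 7700/36481 ≈ 0.21107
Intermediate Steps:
v = 36481 (v = (-191)² = 36481)
o = 7700 (o = -154*(-85 + (40 - 5)) = -154*(-85 + 35) = -154*(-50) = 7700)
o/v = 7700/36481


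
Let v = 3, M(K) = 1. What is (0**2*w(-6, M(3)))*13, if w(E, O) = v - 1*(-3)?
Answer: 0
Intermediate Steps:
w(E, O) = 6 (w(E, O) = 3 - 1*(-3) = 3 + 3 = 6)
(0**2*w(-6, M(3)))*13 = (0**2*6)*13 = (0*6)*13 = 0*13 = 0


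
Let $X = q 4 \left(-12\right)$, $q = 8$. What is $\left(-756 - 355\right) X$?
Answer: $426624$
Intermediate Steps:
$X = -384$ ($X = 8 \cdot 4 \left(-12\right) = 8 \left(-48\right) = -384$)
$\left(-756 - 355\right) X = \left(-756 - 355\right) \left(-384\right) = \left(-1111\right) \left(-384\right) = 426624$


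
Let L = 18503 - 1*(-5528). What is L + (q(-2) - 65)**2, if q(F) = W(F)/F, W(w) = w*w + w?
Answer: 28387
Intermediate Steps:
W(w) = w + w**2 (W(w) = w**2 + w = w + w**2)
q(F) = 1 + F (q(F) = (F*(1 + F))/F = 1 + F)
L = 24031 (L = 18503 + 5528 = 24031)
L + (q(-2) - 65)**2 = 24031 + ((1 - 2) - 65)**2 = 24031 + (-1 - 65)**2 = 24031 + (-66)**2 = 24031 + 4356 = 28387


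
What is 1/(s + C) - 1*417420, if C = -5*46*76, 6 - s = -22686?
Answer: -2175593039/5212 ≈ -4.1742e+5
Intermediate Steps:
s = 22692 (s = 6 - 1*(-22686) = 6 + 22686 = 22692)
C = -17480 (C = -230*76 = -17480)
1/(s + C) - 1*417420 = 1/(22692 - 17480) - 1*417420 = 1/5212 - 417420 = -2175593039/5212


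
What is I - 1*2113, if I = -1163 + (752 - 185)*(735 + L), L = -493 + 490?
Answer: 411768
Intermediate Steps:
L = -3
I = 413881 (I = -1163 + (752 - 185)*(735 - 3) = -1163 + 567*732 = -1163 + 415044 = 413881)
I - 1*2113 = 413881 - 1*2113 = 413881 - 2113 = 411768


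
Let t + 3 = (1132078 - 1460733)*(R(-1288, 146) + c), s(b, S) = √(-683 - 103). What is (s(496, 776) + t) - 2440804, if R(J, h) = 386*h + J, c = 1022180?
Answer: -354045382247 + I*√786 ≈ -3.5405e+11 + 28.036*I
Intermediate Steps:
s(b, S) = I*√786 (s(b, S) = √(-786) = I*√786)
R(J, h) = J + 386*h
t = -354042941443 (t = -3 + (1132078 - 1460733)*((-1288 + 386*146) + 1022180) = -3 - 328655*((-1288 + 56356) + 1022180) = -3 - 328655*(55068 + 1022180) = -3 - 328655*1077248 = -3 - 354042941440 = -354042941443)
(s(496, 776) + t) - 2440804 = (I*√786 - 354042941443) - 2440804 = (-354042941443 + I*√786) - 2440804 = -354045382247 + I*√786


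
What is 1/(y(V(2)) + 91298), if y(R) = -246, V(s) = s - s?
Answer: 1/91052 ≈ 1.0983e-5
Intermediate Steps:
V(s) = 0
1/(y(V(2)) + 91298) = 1/(-246 + 91298) = 1/91052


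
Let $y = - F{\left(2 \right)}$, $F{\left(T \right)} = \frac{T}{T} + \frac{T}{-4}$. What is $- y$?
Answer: $\frac{1}{2} \approx 0.5$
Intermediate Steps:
$F{\left(T \right)} = 1 - \frac{T}{4}$ ($F{\left(T \right)} = 1 + T \left(- \frac{1}{4}\right) = 1 - \frac{T}{4}$)
$y = - \frac{1}{2}$ ($y = - (1 - \frac{1}{2}) = \left(-1\right) \frac{1}{2} = - \frac{1}{2} \approx -0.5$)
$- y = \left(-1\right) \left(- \frac{1}{2}\right) = \frac{1}{2}$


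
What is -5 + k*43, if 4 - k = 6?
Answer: -91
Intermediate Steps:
k = -2 (k = 4 - 1*6 = 4 - 6 = -2)
-5 + k*43 = -5 - 2*43 = -5 - 86 = -91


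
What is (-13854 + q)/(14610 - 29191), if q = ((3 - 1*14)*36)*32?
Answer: 26526/14581 ≈ 1.8192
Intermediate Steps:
q = -12672 (q = ((3 - 14)*36)*32 = -11*36*32 = -396*32 = -12672)
(-13854 + q)/(14610 - 29191) = (-13854 - 12672)/(14610 - 29191) = -26526/(-14581) = -26526*(-1/14581) = 26526/14581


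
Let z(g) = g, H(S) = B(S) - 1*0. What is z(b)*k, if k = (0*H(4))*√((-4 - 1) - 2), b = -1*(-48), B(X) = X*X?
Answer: 0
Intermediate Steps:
B(X) = X²
H(S) = S² (H(S) = S² - 1*0 = S² + 0 = S²)
b = 48
k = 0 (k = (0*4²)*√((-4 - 1) - 2) = (0*16)*√(-5 - 2) = 0*√(-7) = 0*(I*√7) = 0)
z(b)*k = 48*0 = 0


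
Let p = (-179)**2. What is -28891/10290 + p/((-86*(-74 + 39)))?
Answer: 1733857/221235 ≈ 7.8372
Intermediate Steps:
p = 32041
-28891/10290 + p/((-86*(-74 + 39))) = -28891/10290 + 32041/((-86*(-74 + 39))) = -28891*1/10290 + 32041/((-86*(-35))) = -28891/10290 + 32041/3010 = 1733857/221235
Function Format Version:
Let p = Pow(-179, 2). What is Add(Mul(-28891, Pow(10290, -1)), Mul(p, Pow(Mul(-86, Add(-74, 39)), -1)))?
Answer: Rational(1733857, 221235) ≈ 7.8372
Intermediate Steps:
p = 32041
Add(Mul(-28891, Pow(10290, -1)), Mul(p, Pow(Mul(-86, Add(-74, 39)), -1))) = Add(Mul(-28891, Pow(10290, -1)), Mul(32041, Pow(Mul(-86, Add(-74, 39)), -1))) = Add(Mul(-28891, Rational(1, 10290)), Mul(32041, Pow(Mul(-86, -35), -1))) = Add(Rational(-28891, 10290), Mul(32041, Pow(3010, -1))) = Add(Rational(-28891, 10290), Mul(32041, Rational(1, 3010))) = Add(Rational(-28891, 10290), Rational(32041, 3010)) = Rational(1733857, 221235)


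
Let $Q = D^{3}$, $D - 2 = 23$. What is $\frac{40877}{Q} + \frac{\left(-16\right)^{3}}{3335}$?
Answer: $\frac{14464959}{10421875} \approx 1.3879$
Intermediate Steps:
$D = 25$ ($D = 2 + 23 = 25$)
$Q = 15625$ ($Q = 25^{3} = 15625$)
$\frac{40877}{Q} + \frac{\left(-16\right)^{3}}{3335} = \frac{40877}{15625} + \frac{\left(-16\right)^{3}}{3335} = 40877 \cdot \frac{1}{15625} - \frac{4096}{3335} = \frac{40877}{15625} - \frac{4096}{3335} = \frac{14464959}{10421875}$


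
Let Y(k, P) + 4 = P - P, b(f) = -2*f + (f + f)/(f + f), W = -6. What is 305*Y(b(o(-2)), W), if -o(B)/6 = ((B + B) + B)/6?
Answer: -1220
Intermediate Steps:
o(B) = -3*B (o(B) = -6*((B + B) + B)/6 = -6*(2*B + B)/6 = -6*3*B/6 = -3*B)
b(f) = 1 - 2*f (b(f) = -2*f + (2*f)/((2*f)) = -2*f + (2*f)*(1/(2*f)) = -2*f + 1 = 1 - 2*f)
Y(k, P) = -4 (Y(k, P) = -4 + (P - P) = -4 + 0 = -4)
305*Y(b(o(-2)), W) = 305*(-4) = -1220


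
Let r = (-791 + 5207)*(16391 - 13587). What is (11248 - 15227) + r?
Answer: 12378485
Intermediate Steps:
r = 12382464 (r = 4416*2804 = 12382464)
(11248 - 15227) + r = (11248 - 15227) + 12382464 = -3979 + 12382464 = 12378485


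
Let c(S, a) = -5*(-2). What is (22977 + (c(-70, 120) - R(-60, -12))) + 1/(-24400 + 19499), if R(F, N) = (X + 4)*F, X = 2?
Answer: 114423646/4901 ≈ 23347.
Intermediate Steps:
R(F, N) = 6*F (R(F, N) = (2 + 4)*F = 6*F)
c(S, a) = 10
(22977 + (c(-70, 120) - R(-60, -12))) + 1/(-24400 + 19499) = (22977 + (10 - 6*(-60))) + 1/(-24400 + 19499) = (22977 + (10 - 1*(-360))) + 1/(-4901) = (22977 + (10 + 360)) - 1/4901 = (22977 + 370) - 1/4901 = 23347 - 1/4901 = 114423646/4901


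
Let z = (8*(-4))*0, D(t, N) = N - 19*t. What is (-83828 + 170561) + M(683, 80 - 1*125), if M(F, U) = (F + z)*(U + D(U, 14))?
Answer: 649525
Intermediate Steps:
z = 0 (z = -32*0 = 0)
M(F, U) = F*(14 - 18*U) (M(F, U) = (F + 0)*(U + (14 - 19*U)) = F*(14 - 18*U))
(-83828 + 170561) + M(683, 80 - 1*125) = (-83828 + 170561) + 2*683*(7 - 9*(80 - 1*125)) = 86733 + 2*683*(7 - 9*(80 - 125)) = 86733 + 2*683*(7 - 9*(-45)) = 86733 + 2*683*(7 + 405) = 86733 + 2*683*412 = 86733 + 562792 = 649525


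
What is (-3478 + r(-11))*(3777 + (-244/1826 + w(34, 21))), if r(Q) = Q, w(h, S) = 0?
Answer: -12031045431/913 ≈ -1.3177e+7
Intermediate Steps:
(-3478 + r(-11))*(3777 + (-244/1826 + w(34, 21))) = (-3478 - 11)*(3777 + (-244/1826 + 0)) = -3489*(3777 + (-244*1/1826 + 0)) = -3489*(3777 + (-122/913 + 0)) = -3489*(3777 - 122/913) = -3489*3448279/913 = -12031045431/913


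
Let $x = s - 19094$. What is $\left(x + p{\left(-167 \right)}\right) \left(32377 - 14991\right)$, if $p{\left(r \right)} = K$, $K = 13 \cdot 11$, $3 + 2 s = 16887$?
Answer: $-182709474$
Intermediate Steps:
$s = 8442$ ($s = - \frac{3}{2} + \frac{1}{2} \cdot 16887 = - \frac{3}{2} + \frac{16887}{2} = 8442$)
$x = -10652$ ($x = 8442 - 19094 = -10652$)
$K = 143$
$p{\left(r \right)} = 143$
$\left(x + p{\left(-167 \right)}\right) \left(32377 - 14991\right) = \left(-10652 + 143\right) \left(32377 - 14991\right) = \left(-10509\right) 17386 = -182709474$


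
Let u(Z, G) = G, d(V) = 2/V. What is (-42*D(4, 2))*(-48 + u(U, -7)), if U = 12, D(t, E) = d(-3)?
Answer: -1540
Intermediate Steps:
D(t, E) = -2/3 (D(t, E) = 2/(-3) = 2*(-1/3) = -2/3)
(-42*D(4, 2))*(-48 + u(U, -7)) = (-42*(-2/3))*(-48 - 7) = 28*(-55) = -1540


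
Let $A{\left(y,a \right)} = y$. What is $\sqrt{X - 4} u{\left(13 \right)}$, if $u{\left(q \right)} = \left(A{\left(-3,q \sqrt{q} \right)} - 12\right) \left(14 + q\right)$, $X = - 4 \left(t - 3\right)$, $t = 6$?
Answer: $- 1620 i \approx - 1620.0 i$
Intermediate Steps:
$X = -12$ ($X = - 4 \left(6 - 3\right) = \left(-4\right) 3 = -12$)
$u{\left(q \right)} = -210 - 15 q$ ($u{\left(q \right)} = \left(-3 - 12\right) \left(14 + q\right) = - 15 \left(14 + q\right) = -210 - 15 q$)
$\sqrt{X - 4} u{\left(13 \right)} = \sqrt{-12 - 4} \left(-210 - 195\right) = \sqrt{-16} \left(-210 - 195\right) = 4 i \left(-405\right) = - 1620 i$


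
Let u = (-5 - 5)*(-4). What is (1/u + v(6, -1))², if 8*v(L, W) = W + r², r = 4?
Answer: 361/100 ≈ 3.6100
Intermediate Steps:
v(L, W) = 2 + W/8 (v(L, W) = (W + 4²)/8 = (W + 16)/8 = (16 + W)/8 = 2 + W/8)
u = 40 (u = -10*(-4) = 40)
(1/u + v(6, -1))² = (1/40 + (2 + (⅛)*(-1)))² = (1/40 + (2 - ⅛))² = (1/40 + 15/8)² = (19/10)² = 361/100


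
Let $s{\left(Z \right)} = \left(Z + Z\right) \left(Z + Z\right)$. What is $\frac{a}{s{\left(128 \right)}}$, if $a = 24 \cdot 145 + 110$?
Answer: $\frac{1795}{32768} \approx 0.054779$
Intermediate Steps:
$s{\left(Z \right)} = 4 Z^{2}$ ($s{\left(Z \right)} = 2 Z 2 Z = 4 Z^{2}$)
$a = 3590$ ($a = 3480 + 110 = 3590$)
$\frac{a}{s{\left(128 \right)}} = \frac{3590}{4 \cdot 128^{2}} = \frac{3590}{4 \cdot 16384} = \frac{3590}{65536} = 3590 \cdot \frac{1}{65536} = \frac{1795}{32768}$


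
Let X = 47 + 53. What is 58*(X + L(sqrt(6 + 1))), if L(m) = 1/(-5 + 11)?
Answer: 17429/3 ≈ 5809.7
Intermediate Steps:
X = 100
L(m) = 1/6
58*(X + L(sqrt(6 + 1))) = 58*(100 + 1/6) = 58*(601/6) = 17429/3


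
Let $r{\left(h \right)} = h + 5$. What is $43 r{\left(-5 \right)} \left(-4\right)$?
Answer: $0$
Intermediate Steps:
$r{\left(h \right)} = 5 + h$
$43 r{\left(-5 \right)} \left(-4\right) = 43 \left(5 - 5\right) \left(-4\right) = 43 \cdot 0 \left(-4\right) = 0 \left(-4\right) = 0$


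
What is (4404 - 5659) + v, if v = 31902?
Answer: 30647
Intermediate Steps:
(4404 - 5659) + v = (4404 - 5659) + 31902 = -1255 + 31902 = 30647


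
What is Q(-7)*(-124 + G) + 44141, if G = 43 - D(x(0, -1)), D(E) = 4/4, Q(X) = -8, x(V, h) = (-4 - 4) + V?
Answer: 44797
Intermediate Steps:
x(V, h) = -8 + V
D(E) = 1 (D(E) = 4*(¼) = 1)
G = 42 (G = 43 - 1*1 = 43 - 1 = 42)
Q(-7)*(-124 + G) + 44141 = -8*(-124 + 42) + 44141 = -8*(-82) + 44141 = 656 + 44141 = 44797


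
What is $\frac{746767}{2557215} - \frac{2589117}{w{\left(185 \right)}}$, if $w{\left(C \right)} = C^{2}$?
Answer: $- \frac{1319074145716}{17504136675} \approx -75.358$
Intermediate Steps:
$\frac{746767}{2557215} - \frac{2589117}{w{\left(185 \right)}} = \frac{746767}{2557215} - \frac{2589117}{185^{2}} = 746767 \cdot \frac{1}{2557215} - \frac{2589117}{34225} = \frac{746767}{2557215} - \frac{2589117}{34225} = - \frac{1319074145716}{17504136675}$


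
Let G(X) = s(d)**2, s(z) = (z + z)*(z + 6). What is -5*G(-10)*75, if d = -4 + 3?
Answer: -37500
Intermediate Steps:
d = -1
s(z) = 2*z*(6 + z) (s(z) = (2*z)*(6 + z) = 2*z*(6 + z))
G(X) = 100 (G(X) = (2*(-1)*(6 - 1))**2 = (2*(-1)*5)**2 = (-10)**2 = 100)
-5*G(-10)*75 = -5*100*75 = -500*75 = -37500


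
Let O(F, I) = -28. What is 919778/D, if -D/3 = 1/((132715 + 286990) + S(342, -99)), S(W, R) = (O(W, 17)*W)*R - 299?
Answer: -419244010180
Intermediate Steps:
S(W, R) = -299 - 28*R*W (S(W, R) = (-28*W)*R - 299 = -28*R*W - 299 = -299 - 28*R*W)
D = -1/455810 (D = -3/((132715 + 286990) + (-299 - 28*(-99)*342)) = -3/(419705 + (-299 + 948024)) = -3/(419705 + 947725) = -3/1367430 = -3*1/1367430 = -1/455810 ≈ -2.1939e-6)
919778/D = 919778/(-1/455810) = 919778*(-455810) = -419244010180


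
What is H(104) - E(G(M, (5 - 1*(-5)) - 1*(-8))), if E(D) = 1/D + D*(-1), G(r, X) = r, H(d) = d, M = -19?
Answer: 1616/19 ≈ 85.053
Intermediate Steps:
E(D) = 1/D - D
H(104) - E(G(M, (5 - 1*(-5)) - 1*(-8))) = 104 - (1/(-19) - 1*(-19)) = 104 - (-1/19 + 19) = 104 - 1*360/19 = 104 - 360/19 = 1616/19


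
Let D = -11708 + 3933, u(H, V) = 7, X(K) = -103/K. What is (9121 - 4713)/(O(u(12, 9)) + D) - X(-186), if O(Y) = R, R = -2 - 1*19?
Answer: -405719/362514 ≈ -1.1192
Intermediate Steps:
R = -21 (R = -2 - 19 = -21)
O(Y) = -21
D = -7775
(9121 - 4713)/(O(u(12, 9)) + D) - X(-186) = (9121 - 4713)/(-21 - 7775) - (-103)/(-186) = 4408/(-7796) - (-103)*(-1)/186 = 4408*(-1/7796) - 1*103/186 = -1102/1949 - 103/186 = -405719/362514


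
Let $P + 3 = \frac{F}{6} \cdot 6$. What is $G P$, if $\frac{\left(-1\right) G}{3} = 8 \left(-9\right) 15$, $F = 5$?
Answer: $6480$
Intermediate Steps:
$P = 2$ ($P = -3 + \frac{5}{6} \cdot 6 = -3 + 5 = 2$)
$G = 3240$ ($G = - 3 \cdot 8 \left(-9\right) 15 = - 3 \left(\left(-72\right) 15\right) = \left(-3\right) \left(-1080\right) = 3240$)
$G P = 3240 \cdot 2 = 6480$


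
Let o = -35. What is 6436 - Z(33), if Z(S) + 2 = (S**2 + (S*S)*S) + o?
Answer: -30553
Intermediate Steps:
Z(S) = -37 + S**2 + S**3 (Z(S) = -2 + ((S**2 + (S*S)*S) - 35) = -2 + ((S**2 + S**2*S) - 35) = -2 + ((S**2 + S**3) - 35) = -2 + (-35 + S**2 + S**3) = -37 + S**2 + S**3)
6436 - Z(33) = 6436 - (-37 + 33**2 + 33**3) = 6436 - (-37 + 1089 + 35937) = 6436 - 1*36989 = 6436 - 36989 = -30553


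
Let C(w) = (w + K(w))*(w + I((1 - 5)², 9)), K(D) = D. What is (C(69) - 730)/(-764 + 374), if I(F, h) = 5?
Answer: -4741/195 ≈ -24.313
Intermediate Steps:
C(w) = 2*w*(5 + w) (C(w) = (w + w)*(w + 5) = (2*w)*(5 + w) = 2*w*(5 + w))
(C(69) - 730)/(-764 + 374) = (2*69*(5 + 69) - 730)/(-764 + 374) = (2*69*74 - 730)/(-390) = (10212 - 730)*(-1/390) = 9482*(-1/390) = -4741/195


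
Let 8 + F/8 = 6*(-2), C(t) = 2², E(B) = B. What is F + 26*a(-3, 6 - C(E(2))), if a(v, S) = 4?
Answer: -56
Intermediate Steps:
C(t) = 4
F = -160 (F = -64 + 8*(6*(-2)) = -64 + 8*(-12) = -64 - 96 = -160)
F + 26*a(-3, 6 - C(E(2))) = -160 + 26*4 = -160 + 104 = -56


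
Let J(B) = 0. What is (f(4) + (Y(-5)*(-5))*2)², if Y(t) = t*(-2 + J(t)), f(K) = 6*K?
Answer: 5776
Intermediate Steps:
Y(t) = -2*t (Y(t) = t*(-2 + 0) = t*(-2) = -2*t)
(f(4) + (Y(-5)*(-5))*2)² = (6*4 + (-2*(-5)*(-5))*2)² = (24 + (10*(-5))*2)² = (24 - 50*2)² = (24 - 100)² = (-76)² = 5776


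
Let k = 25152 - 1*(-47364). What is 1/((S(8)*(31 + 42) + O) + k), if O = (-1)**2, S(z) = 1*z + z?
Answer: 1/73685 ≈ 1.3571e-5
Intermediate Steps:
S(z) = 2*z (S(z) = z + z = 2*z)
O = 1
k = 72516 (k = 25152 + 47364 = 72516)
1/((S(8)*(31 + 42) + O) + k) = 1/(((2*8)*(31 + 42) + 1) + 72516) = 1/((16*73 + 1) + 72516) = 1/((1168 + 1) + 72516) = 1/(1169 + 72516) = 1/73685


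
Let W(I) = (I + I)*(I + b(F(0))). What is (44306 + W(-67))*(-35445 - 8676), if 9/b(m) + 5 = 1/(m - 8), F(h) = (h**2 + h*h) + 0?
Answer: -96814357332/41 ≈ -2.3613e+9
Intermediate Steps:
F(h) = 2*h**2 (F(h) = (h**2 + h**2) + 0 = 2*h**2 + 0 = 2*h**2)
b(m) = 9/(-5 + 1/(-8 + m)) (b(m) = 9/(-5 + 1/(m - 8)) = 9/(-5 + 1/(-8 + m)))
W(I) = 2*I*(-72/41 + I) (W(I) = (I + I)*(I + 9*(8 - 2*0**2)/(-41 + 5*(2*0**2))) = (2*I)*(I + 9*(8 - 2*0)/(-41 + 5*(2*0))) = (2*I)*(I + 9*(8 - 1*0)/(-41 + 5*0)) = (2*I)*(I + 9*(8 + 0)/(-41 + 0)) = (2*I)*(I + 9*8/(-41)) = (2*I)*(I + 9*(-1/41)*8) = (2*I)*(I - 72/41) = (2*I)*(-72/41 + I) = 2*I*(-72/41 + I))
(44306 + W(-67))*(-35445 - 8676) = (44306 + (2/41)*(-67)*(-72 + 41*(-67)))*(-35445 - 8676) = (44306 + (2/41)*(-67)*(-72 - 2747))*(-44121) = (44306 + (2/41)*(-67)*(-2819))*(-44121) = (44306 + 377746/41)*(-44121) = (2194292/41)*(-44121) = -96814357332/41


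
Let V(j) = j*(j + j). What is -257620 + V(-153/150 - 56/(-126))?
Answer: -26083957919/101250 ≈ -2.5762e+5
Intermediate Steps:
V(j) = 2*j² (V(j) = j*(2*j) = 2*j²)
-257620 + V(-153/150 - 56/(-126)) = -257620 + 2*(-153/150 - 56/(-126))² = -257620 + 2*(-153*1/150 - 56*(-1/126))² = -257620 + 2*(-51/50 + 4/9)² = -257620 + 2*(-259/450)² = -257620 + 2*(67081/202500) = -257620 + 67081/101250 = -26083957919/101250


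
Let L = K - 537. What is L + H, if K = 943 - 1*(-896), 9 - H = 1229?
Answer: 82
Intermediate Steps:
H = -1220 (H = 9 - 1*1229 = 9 - 1229 = -1220)
K = 1839 (K = 943 + 896 = 1839)
L = 1302 (L = 1839 - 537 = 1302)
L + H = 1302 - 1220 = 82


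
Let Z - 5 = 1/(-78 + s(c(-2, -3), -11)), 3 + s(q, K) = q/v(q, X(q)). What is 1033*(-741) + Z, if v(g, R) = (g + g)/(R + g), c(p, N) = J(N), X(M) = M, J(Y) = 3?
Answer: -59704945/78 ≈ -7.6545e+5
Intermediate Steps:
c(p, N) = 3
v(g, R) = 2*g/(R + g) (v(g, R) = (2*g)/(R + g) = 2*g/(R + g))
s(q, K) = -3 + q (s(q, K) = -3 + q/((2*q/(q + q))) = -3 + q/((2*q/((2*q)))) = -3 + q/((2*q*(1/(2*q)))) = -3 + q/1 = -3 + q*1 = -3 + q)
Z = 389/78 (Z = 5 + 1/(-78 + (-3 + 3)) = 5 + 1/(-78 + 0) = 5 + 1/(-78) = 5 - 1/78 = 389/78 ≈ 4.9872)
1033*(-741) + Z = 1033*(-741) + 389/78 = -765453 + 389/78 = -59704945/78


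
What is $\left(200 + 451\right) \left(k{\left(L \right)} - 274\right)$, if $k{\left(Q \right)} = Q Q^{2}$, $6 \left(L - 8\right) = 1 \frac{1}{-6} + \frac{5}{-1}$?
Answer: $\frac{909414233}{15552} \approx 58476.0$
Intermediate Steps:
$L = \frac{257}{36}$ ($L = 8 + \frac{1 \frac{1}{-6} + \frac{5}{-1}}{6} = 8 + \frac{1 \left(- \frac{1}{6}\right) + 5 \left(-1\right)}{6} = 8 + \frac{- \frac{1}{6} - 5}{6} = 8 + \frac{1}{6} \left(- \frac{31}{6}\right) = 8 - \frac{31}{36} = \frac{257}{36} \approx 7.1389$)
$k{\left(Q \right)} = Q^{3}$
$\left(200 + 451\right) \left(k{\left(L \right)} - 274\right) = \left(200 + 451\right) \left(\left(\frac{257}{36}\right)^{3} - 274\right) = 651 \left(\frac{16974593}{46656} - 274\right) = 651 \cdot \frac{4190849}{46656} = \frac{909414233}{15552}$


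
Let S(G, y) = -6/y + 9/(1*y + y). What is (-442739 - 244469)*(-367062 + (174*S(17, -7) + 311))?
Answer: 1764060187168/7 ≈ 2.5201e+11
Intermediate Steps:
S(G, y) = -3/(2*y) (S(G, y) = -6/y + 9/(y + y) = -6/y + 9/((2*y)) = -6/y + 9*(1/(2*y)) = -6/y + 9/(2*y) = -3/(2*y))
(-442739 - 244469)*(-367062 + (174*S(17, -7) + 311)) = (-442739 - 244469)*(-367062 + (174*(-3/2/(-7)) + 311)) = -687208*(-367062 + (174*(-3/2*(-⅐)) + 311)) = -687208*(-367062 + (174*(3/14) + 311)) = -687208*(-367062 + (261/7 + 311)) = -687208*(-367062 + 2438/7) = -687208*(-2566996/7) = 1764060187168/7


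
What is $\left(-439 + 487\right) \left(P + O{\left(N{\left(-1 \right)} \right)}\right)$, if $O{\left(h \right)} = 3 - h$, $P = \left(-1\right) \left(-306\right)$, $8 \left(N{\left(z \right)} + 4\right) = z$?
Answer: $15030$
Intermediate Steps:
$N{\left(z \right)} = -4 + \frac{z}{8}$
$P = 306$
$\left(-439 + 487\right) \left(P + O{\left(N{\left(-1 \right)} \right)}\right) = \left(-439 + 487\right) \left(306 + \left(3 - \left(-4 + \frac{1}{8} \left(-1\right)\right)\right)\right) = 48 \left(306 + \left(3 - \left(-4 - \frac{1}{8}\right)\right)\right) = 48 \left(306 + \left(3 - - \frac{33}{8}\right)\right) = 48 \left(306 + \left(3 + \frac{33}{8}\right)\right) = 48 \left(306 + \frac{57}{8}\right) = 48 \cdot \frac{2505}{8} = 15030$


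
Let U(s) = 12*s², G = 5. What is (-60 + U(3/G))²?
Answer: 1937664/625 ≈ 3100.3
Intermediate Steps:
(-60 + U(3/G))² = (-60 + 12*(3/5)²)² = (-60 + 12*(3*(⅕))²)² = (-60 + 12*(⅗)²)² = (-60 + 12*(9/25))² = (-60 + 108/25)² = (-1392/25)² = 1937664/625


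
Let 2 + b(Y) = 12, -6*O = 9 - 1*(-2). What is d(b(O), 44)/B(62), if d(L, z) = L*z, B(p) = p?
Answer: 220/31 ≈ 7.0968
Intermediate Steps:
O = -11/6 (O = -(9 - 1*(-2))/6 = -(9 + 2)/6 = -⅙*11 = -11/6 ≈ -1.8333)
b(Y) = 10 (b(Y) = -2 + 12 = 10)
d(b(O), 44)/B(62) = (10*44)/62 = 440*(1/62) = 220/31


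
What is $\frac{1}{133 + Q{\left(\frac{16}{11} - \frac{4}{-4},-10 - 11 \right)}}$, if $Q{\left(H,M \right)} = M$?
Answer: $\frac{1}{112} \approx 0.0089286$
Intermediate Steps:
$\frac{1}{133 + Q{\left(\frac{16}{11} - \frac{4}{-4},-10 - 11 \right)}} = \frac{1}{133 - 21} = \frac{1}{112}$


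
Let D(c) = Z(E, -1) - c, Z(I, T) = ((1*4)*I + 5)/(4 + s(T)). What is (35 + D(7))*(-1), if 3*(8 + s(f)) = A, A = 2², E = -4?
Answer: -257/8 ≈ -32.125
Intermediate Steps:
A = 4
s(f) = -20/3 (s(f) = -8 + (⅓)*4 = -8 + 4/3 = -20/3)
Z(I, T) = -15/8 - 3*I/2 (Z(I, T) = ((1*4)*I + 5)/(4 - 20/3) = (4*I + 5)/(-8/3) = (5 + 4*I)*(-3/8) = -15/8 - 3*I/2)
D(c) = 33/8 - c (D(c) = (-15/8 - 3/2*(-4)) - c = (-15/8 + 6) - c = 33/8 - c)
(35 + D(7))*(-1) = (35 + (33/8 - 1*7))*(-1) = (35 + (33/8 - 7))*(-1) = (35 - 23/8)*(-1) = (257/8)*(-1) = -257/8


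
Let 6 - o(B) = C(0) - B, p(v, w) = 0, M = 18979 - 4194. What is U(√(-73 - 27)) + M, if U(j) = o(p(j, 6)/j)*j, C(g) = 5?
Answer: 14785 + 10*I ≈ 14785.0 + 10.0*I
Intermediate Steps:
M = 14785
o(B) = 1 + B (o(B) = 6 - (5 - B) = 6 + (-5 + B) = 1 + B)
U(j) = j (U(j) = (1 + 0/j)*j = (1 + 0)*j = 1*j = j)
U(√(-73 - 27)) + M = √(-73 - 27) + 14785 = √(-100) + 14785 = 10*I + 14785 = 14785 + 10*I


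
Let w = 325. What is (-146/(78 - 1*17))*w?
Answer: -47450/61 ≈ -777.87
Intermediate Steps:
(-146/(78 - 1*17))*w = -146/(78 - 1*17)*325 = -146/(78 - 17)*325 = -146/61*325 = -47450/61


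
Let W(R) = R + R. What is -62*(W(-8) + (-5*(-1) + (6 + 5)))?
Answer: 0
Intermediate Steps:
W(R) = 2*R
-62*(W(-8) + (-5*(-1) + (6 + 5))) = -62*(2*(-8) + (-5*(-1) + (6 + 5))) = -62*(-16 + (5 + 11)) = -62*(-16 + 16) = -62*0 = 0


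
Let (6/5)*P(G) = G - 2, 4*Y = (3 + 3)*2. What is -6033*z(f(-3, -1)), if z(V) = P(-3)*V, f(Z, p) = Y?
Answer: 150825/2 ≈ 75413.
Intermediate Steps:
Y = 3 (Y = ((3 + 3)*2)/4 = (6*2)/4 = (¼)*12 = 3)
P(G) = -5/3 + 5*G/6 (P(G) = 5*(G - 2)/6 = 5*(-2 + G)/6 = -5/3 + 5*G/6)
f(Z, p) = 3
z(V) = -25*V/6 (z(V) = (-5/3 + (⅚)*(-3))*V = (-5/3 - 5/2)*V = -25*V/6)
-6033*z(f(-3, -1)) = -(-50275)*3/2 = -6033*(-25/2) = 150825/2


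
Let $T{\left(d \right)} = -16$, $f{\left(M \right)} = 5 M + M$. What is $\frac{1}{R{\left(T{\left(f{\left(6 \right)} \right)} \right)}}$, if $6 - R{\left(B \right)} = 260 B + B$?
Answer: $\frac{1}{4182} \approx 0.00023912$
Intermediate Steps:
$f{\left(M \right)} = 6 M$
$R{\left(B \right)} = 6 - 261 B$ ($R{\left(B \right)} = 6 - \left(260 B + B\right) = 6 - 261 B$)
$\frac{1}{R{\left(T{\left(f{\left(6 \right)} \right)} \right)}} = \frac{1}{6 - -4176} = \frac{1}{6 + 4176} = \frac{1}{4182}$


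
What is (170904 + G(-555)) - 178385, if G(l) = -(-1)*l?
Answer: -8036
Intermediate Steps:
G(l) = l
(170904 + G(-555)) - 178385 = (170904 - 555) - 178385 = 170349 - 178385 = -8036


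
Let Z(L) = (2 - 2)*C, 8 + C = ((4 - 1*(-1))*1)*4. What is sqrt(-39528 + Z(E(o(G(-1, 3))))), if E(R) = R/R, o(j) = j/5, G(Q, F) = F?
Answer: 18*I*sqrt(122) ≈ 198.82*I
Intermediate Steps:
C = 12 (C = -8 + ((4 - 1*(-1))*1)*4 = -8 + ((4 + 1)*1)*4 = -8 + (5*1)*4 = -8 + 5*4 = -8 + 20 = 12)
o(j) = j/5 (o(j) = j*(1/5) = j/5)
E(R) = 1
Z(L) = 0 (Z(L) = (2 - 2)*12 = 0*12 = 0)
sqrt(-39528 + Z(E(o(G(-1, 3))))) = sqrt(-39528 + 0) = sqrt(-39528) = 18*I*sqrt(122)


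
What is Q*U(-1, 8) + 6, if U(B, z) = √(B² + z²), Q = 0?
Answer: 6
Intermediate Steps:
Q*U(-1, 8) + 6 = 0*√((-1)² + 8²) + 6 = 0*√(1 + 64) + 6 = 0*√65 + 6 = 0 + 6 = 6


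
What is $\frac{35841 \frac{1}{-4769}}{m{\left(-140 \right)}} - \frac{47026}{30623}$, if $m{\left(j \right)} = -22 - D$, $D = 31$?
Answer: $- \frac{10788591739}{7740177611} \approx -1.3938$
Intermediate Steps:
$m{\left(j \right)} = -53$ ($m{\left(j \right)} = -22 - 31 = -53$)
$\frac{35841 \frac{1}{-4769}}{m{\left(-140 \right)}} - \frac{47026}{30623} = \frac{35841 \frac{1}{-4769}}{-53} - \frac{47026}{30623} = 35841 \left(- \frac{1}{4769}\right) \left(- \frac{1}{53}\right) - \frac{47026}{30623} = \left(- \frac{35841}{4769}\right) \left(- \frac{1}{53}\right) - \frac{47026}{30623} = \frac{35841}{252757} - \frac{47026}{30623} = - \frac{10788591739}{7740177611}$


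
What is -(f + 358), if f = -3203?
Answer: 2845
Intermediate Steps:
-(f + 358) = -(-3203 + 358) = -1*(-2845) = 2845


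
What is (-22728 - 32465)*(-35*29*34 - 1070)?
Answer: 1963766940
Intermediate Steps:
(-22728 - 32465)*(-35*29*34 - 1070) = -55193*(-1015*34 - 1070) = -55193*(-34510 - 1070) = -55193*(-35580) = 1963766940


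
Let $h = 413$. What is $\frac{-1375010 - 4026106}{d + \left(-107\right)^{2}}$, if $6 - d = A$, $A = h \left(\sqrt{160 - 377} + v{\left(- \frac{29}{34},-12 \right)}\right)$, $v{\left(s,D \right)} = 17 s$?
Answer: $- \frac{376857467784}{1365156661} - \frac{8922643632 i \sqrt{217}}{1365156661} \approx -276.05 - 96.281 i$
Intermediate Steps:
$A = - \frac{11977}{2} + 413 i \sqrt{217}$ ($A = 413 \left(\sqrt{160 - 377} + 17 \left(- \frac{29}{34}\right)\right) = 413 \left(\sqrt{-217} + 17 \left(\left(-29\right) \frac{1}{34}\right)\right) = 413 \left(i \sqrt{217} + 17 \left(- \frac{29}{34}\right)\right) = 413 \left(i \sqrt{217} - \frac{29}{2}\right) = 413 \left(- \frac{29}{2} + i \sqrt{217}\right) = - \frac{11977}{2} + 413 i \sqrt{217} \approx -5988.5 + 6083.9 i$)
$d = \frac{11989}{2} - 413 i \sqrt{217}$ ($d = 6 - \left(- \frac{11977}{2} + 413 i \sqrt{217}\right) = 6 + \left(\frac{11977}{2} - 413 i \sqrt{217}\right) = \frac{11989}{2} - 413 i \sqrt{217} \approx 5994.5 - 6083.9 i$)
$\frac{-1375010 - 4026106}{d + \left(-107\right)^{2}} = \frac{-1375010 - 4026106}{\left(\frac{11989}{2} - 413 i \sqrt{217}\right) + \left(-107\right)^{2}} = - \frac{5401116}{\left(\frac{11989}{2} - 413 i \sqrt{217}\right) + 11449} = - \frac{5401116}{\frac{34887}{2} - 413 i \sqrt{217}}$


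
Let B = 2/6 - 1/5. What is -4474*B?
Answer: -8948/15 ≈ -596.53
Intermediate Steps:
B = 2/15 (B = 2*(1/6) - 1*1/5 = 1/3 - 1/5 = 2/15 ≈ 0.13333)
-4474*B = -4474*2/15 = -8948/15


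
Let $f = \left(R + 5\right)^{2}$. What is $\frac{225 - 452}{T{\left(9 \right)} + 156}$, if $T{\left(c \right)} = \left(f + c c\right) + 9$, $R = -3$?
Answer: $- \frac{227}{250} \approx -0.908$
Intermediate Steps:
$f = 4$ ($f = \left(-3 + 5\right)^{2} = 2^{2} = 4$)
$T{\left(c \right)} = 13 + c^{2}$ ($T{\left(c \right)} = \left(4 + c c\right) + 9 = \left(4 + c^{2}\right) + 9 = 13 + c^{2}$)
$\frac{225 - 452}{T{\left(9 \right)} + 156} = \frac{225 - 452}{\left(13 + 9^{2}\right) + 156} = - \frac{227}{\left(13 + 81\right) + 156} = - \frac{227}{94 + 156} = - \frac{227}{250}$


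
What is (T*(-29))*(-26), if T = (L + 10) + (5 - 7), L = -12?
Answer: -3016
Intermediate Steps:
T = -4 (T = (-12 + 10) + (5 - 7) = -2 - 2 = -4)
(T*(-29))*(-26) = -4*(-29)*(-26) = 116*(-26) = -3016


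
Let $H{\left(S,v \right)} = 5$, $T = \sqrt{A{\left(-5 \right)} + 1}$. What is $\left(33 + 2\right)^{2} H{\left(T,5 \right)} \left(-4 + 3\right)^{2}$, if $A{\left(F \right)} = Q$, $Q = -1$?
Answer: $6125$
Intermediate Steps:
$A{\left(F \right)} = -1$
$T = 0$ ($T = \sqrt{-1 + 1} = \sqrt{0} = 0$)
$\left(33 + 2\right)^{2} H{\left(T,5 \right)} \left(-4 + 3\right)^{2} = \left(33 + 2\right)^{2} \cdot 5 \left(-4 + 3\right)^{2} = 35^{2} \cdot 5 \left(-1\right)^{2} = 1225 \cdot 5 \cdot 1 = 1225 \cdot 5 = 6125$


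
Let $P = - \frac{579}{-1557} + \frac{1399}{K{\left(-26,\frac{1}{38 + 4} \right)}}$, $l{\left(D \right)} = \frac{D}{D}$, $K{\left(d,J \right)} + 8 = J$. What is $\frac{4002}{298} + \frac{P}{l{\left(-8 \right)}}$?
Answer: $- \frac{4186277438}{25905885} \approx -161.6$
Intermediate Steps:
$K{\left(d,J \right)} = -8 + J$
$l{\left(D \right)} = 1$
$P = - \frac{30430747}{173865}$ ($P = - \frac{579}{-1557} + \frac{1399}{-8 + \frac{1}{38 + 4}} = \left(-579\right) \left(- \frac{1}{1557}\right) + \frac{1399}{-8 + \frac{1}{42}} = \frac{193}{519} + \frac{1399}{-8 + \frac{1}{42}} = \frac{193}{519} + \frac{1399}{- \frac{335}{42}} = \frac{193}{519} + 1399 \left(- \frac{42}{335}\right) = \frac{193}{519} - \frac{58758}{335} = - \frac{30430747}{173865} \approx -175.03$)
$\frac{4002}{298} + \frac{P}{l{\left(-8 \right)}} = \frac{4002}{298} - \frac{30430747}{173865 \cdot 1} = 4002 \cdot \frac{1}{298} - \frac{30430747}{173865} = \frac{2001}{149} - \frac{30430747}{173865} = - \frac{4186277438}{25905885}$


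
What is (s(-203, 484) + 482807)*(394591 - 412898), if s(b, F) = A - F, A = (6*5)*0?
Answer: -8829887161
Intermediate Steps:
A = 0 (A = 30*0 = 0)
s(b, F) = -F (s(b, F) = 0 - F = -F)
(s(-203, 484) + 482807)*(394591 - 412898) = (-1*484 + 482807)*(394591 - 412898) = (-484 + 482807)*(-18307) = 482323*(-18307) = -8829887161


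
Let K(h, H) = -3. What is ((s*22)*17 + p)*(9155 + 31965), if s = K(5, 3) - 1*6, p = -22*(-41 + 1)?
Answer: -102224320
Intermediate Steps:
p = 880 (p = -22*(-40) = 880)
s = -9 (s = -3 - 1*6 = -3 - 6 = -9)
((s*22)*17 + p)*(9155 + 31965) = (-9*22*17 + 880)*(9155 + 31965) = (-198*17 + 880)*41120 = (-3366 + 880)*41120 = -2486*41120 = -102224320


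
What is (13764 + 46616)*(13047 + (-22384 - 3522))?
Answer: -776426420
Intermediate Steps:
(13764 + 46616)*(13047 + (-22384 - 3522)) = 60380*(13047 - 25906) = 60380*(-12859) = -776426420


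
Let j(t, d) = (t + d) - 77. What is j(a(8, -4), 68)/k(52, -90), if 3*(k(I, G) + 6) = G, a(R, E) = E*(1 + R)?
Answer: 5/4 ≈ 1.2500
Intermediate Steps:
k(I, G) = -6 + G/3
j(t, d) = -77 + d + t (j(t, d) = (d + t) - 77 = -77 + d + t)
j(a(8, -4), 68)/k(52, -90) = (-77 + 68 - 4*(1 + 8))/(-6 + (⅓)*(-90)) = (-77 + 68 - 4*9)/(-6 - 30) = (-77 + 68 - 36)/(-36) = -45*(-1/36) = 5/4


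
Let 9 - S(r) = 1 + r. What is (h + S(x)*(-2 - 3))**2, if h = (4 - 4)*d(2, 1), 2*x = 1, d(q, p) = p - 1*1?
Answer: 5625/4 ≈ 1406.3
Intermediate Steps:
d(q, p) = -1 + p (d(q, p) = p - 1 = -1 + p)
x = 1/2 (x = (1/2)*1 = 1/2 ≈ 0.50000)
S(r) = 8 - r (S(r) = 9 - (1 + r) = 9 + (-1 - r) = 8 - r)
h = 0 (h = (4 - 4)*(-1 + 1) = 0*0 = 0)
(h + S(x)*(-2 - 3))**2 = (0 + (8 - 1*1/2)*(-2 - 3))**2 = (0 + (8 - 1/2)*(-5))**2 = (0 + (15/2)*(-5))**2 = (0 - 75/2)**2 = (-75/2)**2 = 5625/4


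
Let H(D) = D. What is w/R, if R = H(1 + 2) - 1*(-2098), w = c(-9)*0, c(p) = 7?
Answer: 0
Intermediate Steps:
w = 0 (w = 7*0 = 0)
R = 2101 (R = (1 + 2) - 1*(-2098) = 3 + 2098 = 2101)
w/R = 0/2101 = 0*(1/2101) = 0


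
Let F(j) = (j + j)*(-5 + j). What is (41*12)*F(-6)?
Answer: 64944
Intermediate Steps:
F(j) = 2*j*(-5 + j) (F(j) = (2*j)*(-5 + j) = 2*j*(-5 + j))
(41*12)*F(-6) = (41*12)*(2*(-6)*(-5 - 6)) = 492*(2*(-6)*(-11)) = 492*132 = 64944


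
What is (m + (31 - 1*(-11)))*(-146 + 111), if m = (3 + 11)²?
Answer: -8330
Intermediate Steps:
m = 196 (m = 14² = 196)
(m + (31 - 1*(-11)))*(-146 + 111) = (196 + (31 - 1*(-11)))*(-146 + 111) = (196 + (31 + 11))*(-35) = (196 + 42)*(-35) = 238*(-35) = -8330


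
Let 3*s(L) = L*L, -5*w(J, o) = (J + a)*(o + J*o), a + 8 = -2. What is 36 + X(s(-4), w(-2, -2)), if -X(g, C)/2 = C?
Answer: 132/5 ≈ 26.400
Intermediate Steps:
a = -10 (a = -8 - 2 = -10)
w(J, o) = -(-10 + J)*(o + J*o)/5 (w(J, o) = -(J - 10)*(o + J*o)/5 = -(-10 + J)*(o + J*o)/5)
s(L) = L**2/3 (s(L) = (L*L)/3 = L**2/3)
X(g, C) = -2*C
36 + X(s(-4), w(-2, -2)) = 36 - 2*(-2)*(10 - 1*(-2)**2 + 9*(-2))/5 = 36 - 2*(-2)*(10 - 1*4 - 18)/5 = 36 - 2*(-2)*(10 - 4 - 18)/5 = 36 - 2*(-2)*(-12)/5 = 36 - 2*24/5 = 36 - 48/5 = 132/5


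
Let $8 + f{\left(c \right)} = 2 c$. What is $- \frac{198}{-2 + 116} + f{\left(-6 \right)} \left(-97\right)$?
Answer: $\frac{36827}{19} \approx 1938.3$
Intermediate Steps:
$f{\left(c \right)} = -8 + 2 c$
$- \frac{198}{-2 + 116} + f{\left(-6 \right)} \left(-97\right) = - \frac{198}{-2 + 116} + \left(-8 + 2 \left(-6\right)\right) \left(-97\right) = - \frac{198}{114} + \left(-8 - 12\right) \left(-97\right) = \left(-198\right) \frac{1}{114} - -1940 = - \frac{33}{19} + 1940 = \frac{36827}{19}$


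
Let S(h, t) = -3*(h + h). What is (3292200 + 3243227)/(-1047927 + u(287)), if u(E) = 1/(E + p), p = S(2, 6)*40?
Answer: -1261337411/202249912 ≈ -6.2365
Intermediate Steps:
S(h, t) = -6*h
p = -480 (p = -6*2*40 = -12*40 = -480)
u(E) = 1/(-480 + E) (u(E) = 1/(E - 480) = 1/(-480 + E))
(3292200 + 3243227)/(-1047927 + u(287)) = (3292200 + 3243227)/(-1047927 + 1/(-480 + 287)) = 6535427/(-1047927 + 1/(-193)) = 6535427/(-1047927 - 1/193) = 6535427/(-202249912/193) = 6535427*(-193/202249912) = -1261337411/202249912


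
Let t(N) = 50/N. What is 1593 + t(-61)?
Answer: 97123/61 ≈ 1592.2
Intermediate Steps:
1593 + t(-61) = 1593 + 50/(-61) = 1593 + 50*(-1/61) = 1593 - 50/61 = 97123/61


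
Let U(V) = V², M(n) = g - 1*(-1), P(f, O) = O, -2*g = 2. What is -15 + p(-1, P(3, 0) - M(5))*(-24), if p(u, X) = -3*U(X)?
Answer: -15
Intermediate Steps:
g = -1 (g = -½*2 = -1)
M(n) = 0 (M(n) = -1 - 1*(-1) = -1 + 1 = 0)
p(u, X) = -3*X²
-15 + p(-1, P(3, 0) - M(5))*(-24) = -15 - 3*(0 - 1*0)²*(-24) = -15 - 3*(0 + 0)²*(-24) = -15 - 3*0²*(-24) = -15 - 3*0*(-24) = -15 + 0*(-24) = -15 + 0 = -15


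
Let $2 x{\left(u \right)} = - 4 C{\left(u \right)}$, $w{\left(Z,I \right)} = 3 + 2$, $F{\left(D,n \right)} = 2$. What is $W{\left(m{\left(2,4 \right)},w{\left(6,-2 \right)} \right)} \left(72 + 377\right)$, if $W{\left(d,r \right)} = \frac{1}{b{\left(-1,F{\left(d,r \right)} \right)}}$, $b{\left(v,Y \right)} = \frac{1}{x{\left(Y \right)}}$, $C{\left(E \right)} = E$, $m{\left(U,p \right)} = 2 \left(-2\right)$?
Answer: $-1796$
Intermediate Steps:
$m{\left(U,p \right)} = -4$
$w{\left(Z,I \right)} = 5$
$x{\left(u \right)} = - 2 u$ ($x{\left(u \right)} = \frac{\left(-4\right) u}{2} = - 2 u$)
$b{\left(v,Y \right)} = - \frac{1}{2 Y}$ ($b{\left(v,Y \right)} = \frac{1}{\left(-2\right) Y} = - \frac{1}{2 Y}$)
$W{\left(d,r \right)} = -4$ ($W{\left(d,r \right)} = \frac{1}{\left(- \frac{1}{2}\right) \frac{1}{2}} = \frac{1}{- \frac{1}{4}} = -4$)
$W{\left(m{\left(2,4 \right)},w{\left(6,-2 \right)} \right)} \left(72 + 377\right) = - 4 \left(72 + 377\right) = \left(-4\right) 449 = -1796$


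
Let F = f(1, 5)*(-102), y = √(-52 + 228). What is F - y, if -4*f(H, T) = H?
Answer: 51/2 - 4*√11 ≈ 12.234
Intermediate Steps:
f(H, T) = -H/4
y = 4*√11 (y = √176 = 4*√11 ≈ 13.266)
F = 51/2 (F = -¼*1*(-102) = -¼*(-102) = 51/2 ≈ 25.500)
F - y = 51/2 - 4*√11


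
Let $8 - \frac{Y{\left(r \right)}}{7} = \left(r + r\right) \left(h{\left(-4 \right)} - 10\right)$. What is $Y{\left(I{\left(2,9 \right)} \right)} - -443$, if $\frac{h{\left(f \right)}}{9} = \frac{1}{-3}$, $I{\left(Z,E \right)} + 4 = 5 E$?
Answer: $7961$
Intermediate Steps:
$I{\left(Z,E \right)} = -4 + 5 E$
$h{\left(f \right)} = -3$ ($h{\left(f \right)} = \frac{9}{-3} = 9 \left(- \frac{1}{3}\right) = -3$)
$Y{\left(r \right)} = 56 + 182 r$ ($Y{\left(r \right)} = 56 - 7 \left(r + r\right) \left(-3 - 10\right) = 56 - 7 \cdot 2 r \left(-13\right) = 56 - 7 \left(- 26 r\right) = 56 + 182 r$)
$Y{\left(I{\left(2,9 \right)} \right)} - -443 = \left(56 + 182 \left(-4 + 5 \cdot 9\right)\right) - -443 = \left(56 + 182 \left(-4 + 45\right)\right) + 443 = \left(56 + 182 \cdot 41\right) + 443 = \left(56 + 7462\right) + 443 = 7518 + 443 = 7961$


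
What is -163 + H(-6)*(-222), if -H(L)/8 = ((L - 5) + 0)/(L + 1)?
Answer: 18721/5 ≈ 3744.2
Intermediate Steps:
H(L) = -8*(-5 + L)/(1 + L) (H(L) = -8*((L - 5) + 0)/(L + 1) = -8*((-5 + L) + 0)/(1 + L) = -8*(-5 + L)/(1 + L))
-163 + H(-6)*(-222) = -163 + (8*(5 - 1*(-6))/(1 - 6))*(-222) = -163 + (8*(5 + 6)/(-5))*(-222) = -163 + (8*(-⅕)*11)*(-222) = -163 - 88/5*(-222) = -163 + 19536/5 = 18721/5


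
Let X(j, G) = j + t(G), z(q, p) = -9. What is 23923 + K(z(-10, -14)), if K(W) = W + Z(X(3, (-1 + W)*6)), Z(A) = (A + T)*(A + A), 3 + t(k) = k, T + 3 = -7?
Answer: 32314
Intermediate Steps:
T = -10 (T = -3 - 7 = -10)
t(k) = -3 + k
X(j, G) = -3 + G + j (X(j, G) = j + (-3 + G) = -3 + G + j)
Z(A) = 2*A*(-10 + A) (Z(A) = (A - 10)*(A + A) = (-10 + A)*(2*A) = 2*A*(-10 + A))
K(W) = W + 2*(-16 + 6*W)*(-6 + 6*W) (K(W) = W + 2*(-3 + (-1 + W)*6 + 3)*(-10 + (-3 + (-1 + W)*6 + 3)) = W + 2*(-3 + (-6 + 6*W) + 3)*(-10 + (-3 + (-6 + 6*W) + 3)) = W + 2*(-6 + 6*W)*(-10 + (-6 + 6*W)) = W + 2*(-6 + 6*W)*(-16 + 6*W) = W + 2*(-16 + 6*W)*(-6 + 6*W))
23923 + K(z(-10, -14)) = 23923 + (192 - 263*(-9) + 72*(-9)²) = 23923 + (192 + 2367 + 72*81) = 23923 + (192 + 2367 + 5832) = 23923 + 8391 = 32314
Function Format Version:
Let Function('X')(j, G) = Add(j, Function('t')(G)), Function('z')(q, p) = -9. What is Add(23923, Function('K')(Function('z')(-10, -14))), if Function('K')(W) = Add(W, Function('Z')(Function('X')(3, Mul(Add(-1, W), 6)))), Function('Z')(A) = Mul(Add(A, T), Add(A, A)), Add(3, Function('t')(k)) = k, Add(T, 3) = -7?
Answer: 32314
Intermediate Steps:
T = -10 (T = Add(-3, -7) = -10)
Function('t')(k) = Add(-3, k)
Function('X')(j, G) = Add(-3, G, j) (Function('X')(j, G) = Add(j, Add(-3, G)) = Add(-3, G, j))
Function('Z')(A) = Mul(2, A, Add(-10, A)) (Function('Z')(A) = Mul(Add(A, -10), Add(A, A)) = Mul(Add(-10, A), Mul(2, A)) = Mul(2, A, Add(-10, A)))
Function('K')(W) = Add(W, Mul(2, Add(-16, Mul(6, W)), Add(-6, Mul(6, W)))) (Function('K')(W) = Add(W, Mul(2, Add(-3, Mul(Add(-1, W), 6), 3), Add(-10, Add(-3, Mul(Add(-1, W), 6), 3)))) = Add(W, Mul(2, Add(-3, Add(-6, Mul(6, W)), 3), Add(-10, Add(-3, Add(-6, Mul(6, W)), 3)))) = Add(W, Mul(2, Add(-6, Mul(6, W)), Add(-10, Add(-6, Mul(6, W))))) = Add(W, Mul(2, Add(-6, Mul(6, W)), Add(-16, Mul(6, W)))) = Add(W, Mul(2, Add(-16, Mul(6, W)), Add(-6, Mul(6, W)))))
Add(23923, Function('K')(Function('z')(-10, -14))) = Add(23923, Add(192, Mul(-263, -9), Mul(72, Pow(-9, 2)))) = Add(23923, Add(192, 2367, Mul(72, 81))) = Add(23923, Add(192, 2367, 5832)) = Add(23923, 8391) = 32314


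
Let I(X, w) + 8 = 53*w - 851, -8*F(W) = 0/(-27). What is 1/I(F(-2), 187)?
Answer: 1/9052 ≈ 0.00011047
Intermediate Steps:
F(W) = 0 (F(W) = -0/(-27) = -0*(-1)/27 = -1/8*0 = 0)
I(X, w) = -859 + 53*w (I(X, w) = -8 + (53*w - 851) = -8 + (-851 + 53*w) = -859 + 53*w)
1/I(F(-2), 187) = 1/(-859 + 53*187) = 1/(-859 + 9911) = 1/9052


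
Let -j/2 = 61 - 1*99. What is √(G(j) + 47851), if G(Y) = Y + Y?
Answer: √48003 ≈ 219.10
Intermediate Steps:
j = 76 (j = -2*(61 - 1*99) = -2*(61 - 99) = -2*(-38) = 76)
G(Y) = 2*Y
√(G(j) + 47851) = √(2*76 + 47851) = √(152 + 47851) = √48003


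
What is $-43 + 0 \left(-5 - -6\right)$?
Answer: $-43$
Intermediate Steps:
$-43 + 0 \left(-5 - -6\right) = -43 + 0 \left(-5 + 6\right) = -43 + 0 \cdot 1 = -43 + 0 = -43$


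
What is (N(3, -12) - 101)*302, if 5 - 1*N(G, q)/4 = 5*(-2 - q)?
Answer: -84862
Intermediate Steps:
N(G, q) = 60 + 20*q (N(G, q) = 20 - 20*(-2 - q) = 20 - 4*(-10 - 5*q) = 20 + (40 + 20*q) = 60 + 20*q)
(N(3, -12) - 101)*302 = ((60 + 20*(-12)) - 101)*302 = ((60 - 240) - 101)*302 = (-180 - 101)*302 = -281*302 = -84862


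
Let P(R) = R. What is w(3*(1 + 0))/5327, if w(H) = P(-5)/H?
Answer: -5/15981 ≈ -0.00031287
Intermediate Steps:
w(H) = -5/H
w(3*(1 + 0))/5327 = -5*1/(3*(1 + 0))/5327 = -5/(3*1)*(1/5327) = -5/3*(1/5327) = -5*⅓*(1/5327) = -5/3*1/5327 = -5/15981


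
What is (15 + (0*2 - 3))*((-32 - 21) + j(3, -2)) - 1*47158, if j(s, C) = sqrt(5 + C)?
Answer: -47794 + 12*sqrt(3) ≈ -47773.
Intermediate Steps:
(15 + (0*2 - 3))*((-32 - 21) + j(3, -2)) - 1*47158 = (15 + (0*2 - 3))*((-32 - 21) + sqrt(5 - 2)) - 1*47158 = (15 + (0 - 3))*(-53 + sqrt(3)) - 47158 = (15 - 3)*(-53 + sqrt(3)) - 47158 = 12*(-53 + sqrt(3)) - 47158 = (-636 + 12*sqrt(3)) - 47158 = -47794 + 12*sqrt(3)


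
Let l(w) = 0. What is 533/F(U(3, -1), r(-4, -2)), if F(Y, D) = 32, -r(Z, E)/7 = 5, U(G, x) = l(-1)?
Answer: 533/32 ≈ 16.656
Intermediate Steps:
U(G, x) = 0
r(Z, E) = -35 (r(Z, E) = -7*5 = -35)
533/F(U(3, -1), r(-4, -2)) = 533/32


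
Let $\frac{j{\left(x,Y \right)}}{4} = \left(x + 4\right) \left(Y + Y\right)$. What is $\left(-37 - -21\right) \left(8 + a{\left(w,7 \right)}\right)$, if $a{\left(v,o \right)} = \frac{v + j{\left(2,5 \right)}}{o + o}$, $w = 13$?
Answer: $- \frac{2920}{7} \approx -417.14$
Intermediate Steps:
$j{\left(x,Y \right)} = 8 Y \left(4 + x\right)$ ($j{\left(x,Y \right)} = 4 \left(x + 4\right) \left(Y + Y\right) = 4 \left(4 + x\right) 2 Y = 4 \cdot 2 Y \left(4 + x\right) = 8 Y \left(4 + x\right)$)
$a{\left(v,o \right)} = \frac{240 + v}{2 o}$ ($a{\left(v,o \right)} = \frac{v + 8 \cdot 5 \left(4 + 2\right)}{o + o} = \frac{v + 8 \cdot 5 \cdot 6}{2 o} = \left(v + 240\right) \frac{1}{2 o} = \left(240 + v\right) \frac{1}{2 o} = \frac{240 + v}{2 o}$)
$\left(-37 - -21\right) \left(8 + a{\left(w,7 \right)}\right) = \left(-37 - -21\right) \left(8 + \frac{240 + 13}{2 \cdot 7}\right) = \left(-37 + 21\right) \left(8 + \frac{1}{2} \cdot \frac{1}{7} \cdot 253\right) = - 16 \left(8 + \frac{253}{14}\right) = \left(-16\right) \frac{365}{14} = - \frac{2920}{7}$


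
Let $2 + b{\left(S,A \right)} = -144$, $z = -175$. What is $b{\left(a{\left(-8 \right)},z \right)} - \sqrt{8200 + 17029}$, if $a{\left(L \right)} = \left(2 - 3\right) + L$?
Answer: $-146 - \sqrt{25229} \approx -304.84$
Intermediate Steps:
$a{\left(L \right)} = -1 + L$
$b{\left(S,A \right)} = -146$ ($b{\left(S,A \right)} = -2 - 144 = -146$)
$b{\left(a{\left(-8 \right)},z \right)} - \sqrt{8200 + 17029} = -146 - \sqrt{8200 + 17029} = -146 - \sqrt{25229}$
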